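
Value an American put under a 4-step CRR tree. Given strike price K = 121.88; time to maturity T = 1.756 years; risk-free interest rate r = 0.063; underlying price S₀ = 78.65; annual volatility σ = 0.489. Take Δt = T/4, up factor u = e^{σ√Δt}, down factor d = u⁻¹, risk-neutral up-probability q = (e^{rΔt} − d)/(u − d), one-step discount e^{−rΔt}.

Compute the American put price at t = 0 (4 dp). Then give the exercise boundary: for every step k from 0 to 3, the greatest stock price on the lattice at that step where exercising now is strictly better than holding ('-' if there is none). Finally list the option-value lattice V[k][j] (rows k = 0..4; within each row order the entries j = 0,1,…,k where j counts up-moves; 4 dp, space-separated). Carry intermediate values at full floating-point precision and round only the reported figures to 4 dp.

price = 46.7789
boundary = - 56.8838 41.1413 56.8838
tree:
46.7789
64.9962 28.4225
80.7387 44.1671 11.8292
92.1244 64.9962 22.6136 0.0000
100.3592 80.7387 43.2300 0.0000 0.0000

params: Δt=0.43900 u=1.38264 d=0.72325 q=0.46223 e^(-rΔt)=0.97272
t_4 payoffs: 100.3592 80.7387 43.2300 0.0000 0.0000
t_3: node(3,0) S=29.7556 payoff=92.1244 vs cont=88.7998 → 92.1244 [stop]  node(3,1) S=56.8838 payoff=64.9962 vs cont=61.6716 → 64.9962 [stop]  node(3,2) S=108.7449 payoff=13.1351 vs cont=22.6136 → 22.6136 [wait]  node(3,3) S=207.8879 payoff=0.0000 vs cont=0.0000 → 0.0000 [wait]  ⇒ S*(3)=56.8838
t_2: node(2,0) S=41.1413 payoff=80.7387 vs cont=77.4140 → 80.7387 [stop]  node(2,1) S=78.6500 payoff=43.2300 vs cont=44.1671 → 44.1671 [wait]  node(2,2) S=150.3554 payoff=0.0000 vs cont=11.8292 → 11.8292 [wait]  ⇒ S*(2)=41.1413
t_1: node(1,0) S=56.8838 payoff=64.9962 vs cont=62.0929 → 64.9962 [stop]  node(1,1) S=108.7449 payoff=13.1351 vs cont=28.4225 → 28.4225 [wait]  ⇒ S*(1)=56.8838
t_0: node(0,0) S=78.6500 payoff=43.2300 vs cont=46.7789 → 46.7789 [wait]  ⇒ S*(0)=-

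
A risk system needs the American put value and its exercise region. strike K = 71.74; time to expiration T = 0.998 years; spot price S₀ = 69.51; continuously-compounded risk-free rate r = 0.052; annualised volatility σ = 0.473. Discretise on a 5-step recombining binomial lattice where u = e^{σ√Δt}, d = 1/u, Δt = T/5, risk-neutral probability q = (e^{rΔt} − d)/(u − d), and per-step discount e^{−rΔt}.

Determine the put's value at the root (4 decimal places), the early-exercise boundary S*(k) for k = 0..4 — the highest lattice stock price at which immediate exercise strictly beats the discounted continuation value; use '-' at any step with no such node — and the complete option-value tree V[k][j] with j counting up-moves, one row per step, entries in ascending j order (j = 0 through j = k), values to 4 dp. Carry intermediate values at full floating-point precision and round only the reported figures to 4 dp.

Δt=0.19960  u=1.23531  d=0.80951  q=0.47187  discount=0.98967
step 5 (expiry): payoffs max(K−S,0) = 47.5759 34.8659 15.4706 0.0000 0.0000 0.0000
step 4: (k=4,j=0): S=29.8501, (K−S)⁺=41.8899, hold=41.1491 ⇒ V=41.8899 exercise | (k=4,j=1): S=45.5509, (K−S)⁺=26.1891, hold=25.4484 ⇒ V=26.1891 exercise | (k=4,j=2): S=69.5100, (K−S)⁺=2.2300, hold=8.0862 ⇒ V=8.0862 continue | (k=4,j=3): S=106.0713, (K−S)⁺=0.0000, hold=0.0000 ⇒ V=0.0000 continue | (k=4,j=4): S=161.8633, (K−S)⁺=0.0000, hold=0.0000 ⇒ V=0.0000 continue  boundary S*=45.5509
step 3: (k=3,j=0): S=36.8741, (K−S)⁺=34.8659, hold=34.1251 ⇒ V=34.8659 exercise | (k=3,j=1): S=56.2694, (K−S)⁺=15.4706, hold=17.4647 ⇒ V=17.4647 continue | (k=3,j=2): S=85.8663, (K−S)⁺=0.0000, hold=4.2265 ⇒ V=4.2265 continue | (k=3,j=3): S=131.0307, (K−S)⁺=0.0000, hold=0.0000 ⇒ V=0.0000 continue  boundary S*=36.8741
step 2: (k=2,j=0): S=45.5509, (K−S)⁺=26.1891, hold=26.3796 ⇒ V=26.3796 continue | (k=2,j=1): S=69.5100, (K−S)⁺=2.2300, hold=11.1022 ⇒ V=11.1022 continue | (k=2,j=2): S=106.0713, (K−S)⁺=0.0000, hold=2.2091 ⇒ V=2.2091 continue  boundary S*=-
step 1: (k=1,j=0): S=56.2694, (K−S)⁺=15.4706, hold=18.9727 ⇒ V=18.9727 continue | (k=1,j=1): S=85.8663, (K−S)⁺=0.0000, hold=6.8345 ⇒ V=6.8345 continue  boundary S*=-
step 0: (k=0,j=0): S=69.5100, (K−S)⁺=2.2300, hold=13.1083 ⇒ V=13.1083 continue  boundary S*=-

price = 13.1083
boundary = - - - 36.8741 45.5509
tree:
13.1083
18.9727 6.8345
26.3796 11.1022 2.2091
34.8659 17.4647 4.2265 0.0000
41.8899 26.1891 8.0862 0.0000 0.0000
47.5759 34.8659 15.4706 0.0000 0.0000 0.0000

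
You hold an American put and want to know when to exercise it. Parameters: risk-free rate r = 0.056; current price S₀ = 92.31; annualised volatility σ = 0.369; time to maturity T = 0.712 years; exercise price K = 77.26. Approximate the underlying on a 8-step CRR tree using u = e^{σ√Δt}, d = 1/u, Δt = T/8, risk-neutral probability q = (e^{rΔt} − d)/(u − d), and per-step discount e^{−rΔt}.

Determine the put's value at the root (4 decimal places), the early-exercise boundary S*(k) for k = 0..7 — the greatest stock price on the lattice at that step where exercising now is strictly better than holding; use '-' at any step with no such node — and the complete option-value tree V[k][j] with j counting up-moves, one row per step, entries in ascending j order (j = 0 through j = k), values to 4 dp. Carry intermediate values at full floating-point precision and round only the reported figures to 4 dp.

price = 3.8717
boundary = - - - - - 53.2361 59.4312 66.3473
tree:
3.8717
5.9400 1.8019
8.8843 2.9981 0.6006
12.8861 4.8939 1.0954 0.1021
18.0031 7.7990 1.9813 0.2032 0.0000
24.0239 12.0461 3.5474 0.4046 0.0000 0.0000
29.5733 17.8288 6.2718 0.8054 0.0000 0.0000 0.0000
34.5442 24.0239 10.9127 1.6034 0.0000 0.0000 0.0000 0.0000
38.9969 29.5733 17.8288 3.1918 0.0000 0.0000 0.0000 0.0000 0.0000

params: Δt=0.08900 u=1.11637 d=0.89576 q=0.49516 e^(-rΔt)=0.99503
t_8 payoffs: 38.9969 29.5733 17.8288 3.1918 0.0000 0.0000 0.0000 0.0000 0.0000
t_7: node(7,0) S=42.7158 payoff=34.5442 vs cont=34.1601 → 34.5442 [stop]  node(7,1) S=53.2361 payoff=24.0239 vs cont=23.6398 → 24.0239 [stop]  node(7,2) S=66.3473 payoff=10.9127 vs cont=10.5286 → 10.9127 [stop]  node(7,3) S=82.6876 payoff=0.0000 vs cont=1.6034 → 1.6034 [wait]  node(7,4) S=103.0522 payoff=0.0000 vs cont=0.0000 → 0.0000 [wait]  node(7,5) S=128.4324 payoff=0.0000 vs cont=0.0000 → 0.0000 [wait]  node(7,6) S=160.0632 payoff=0.0000 vs cont=0.0000 → 0.0000 [wait]  node(7,7) S=199.4843 payoff=0.0000 vs cont=0.0000 → 0.0000 [wait]  ⇒ S*(7)=66.3473
t_6: node(6,0) S=47.6867 payoff=29.5733 vs cont=29.1892 → 29.5733 [stop]  node(6,1) S=59.4312 payoff=17.8288 vs cont=17.4447 → 17.8288 [stop]  node(6,2) S=74.0682 payoff=3.1918 vs cont=6.2718 → 6.2718 [wait]  node(6,3) S=92.3100 payoff=0.0000 vs cont=0.8054 → 0.8054 [wait]  node(6,4) S=115.0445 payoff=0.0000 vs cont=0.0000 → 0.0000 [wait]  node(6,5) S=143.3782 payoff=0.0000 vs cont=0.0000 → 0.0000 [wait]  node(6,6) S=178.6899 payoff=0.0000 vs cont=0.0000 → 0.0000 [wait]  ⇒ S*(6)=59.4312
t_5: node(5,0) S=53.2361 payoff=24.0239 vs cont=23.6398 → 24.0239 [stop]  node(5,1) S=66.3473 payoff=10.9127 vs cont=12.0461 → 12.0461 [wait]  node(5,2) S=82.6876 payoff=0.0000 vs cont=3.5474 → 3.5474 [wait]  node(5,3) S=103.0522 payoff=0.0000 vs cont=0.4046 → 0.4046 [wait]  node(5,4) S=128.4324 payoff=0.0000 vs cont=0.0000 → 0.0000 [wait]  node(5,5) S=160.0632 payoff=0.0000 vs cont=0.0000 → 0.0000 [wait]  ⇒ S*(5)=53.2361
t_4: node(4,0) S=59.4312 payoff=17.8288 vs cont=18.0031 → 18.0031 [wait]  node(4,1) S=74.0682 payoff=3.1918 vs cont=7.7990 → 7.7990 [wait]  node(4,2) S=92.3100 payoff=0.0000 vs cont=1.9813 → 1.9813 [wait]  node(4,3) S=115.0445 payoff=0.0000 vs cont=0.2032 → 0.2032 [wait]  node(4,4) S=143.3782 payoff=0.0000 vs cont=0.0000 → 0.0000 [wait]  ⇒ S*(4)=-
t_3: node(3,0) S=66.3473 payoff=10.9127 vs cont=12.8861 → 12.8861 [wait]  node(3,1) S=82.6876 payoff=0.0000 vs cont=4.8939 → 4.8939 [wait]  node(3,2) S=103.0522 payoff=0.0000 vs cont=1.0954 → 1.0954 [wait]  node(3,3) S=128.4324 payoff=0.0000 vs cont=0.1021 → 0.1021 [wait]  ⇒ S*(3)=-
t_2: node(2,0) S=74.0682 payoff=3.1918 vs cont=8.8843 → 8.8843 [wait]  node(2,1) S=92.3100 payoff=0.0000 vs cont=2.9981 → 2.9981 [wait]  node(2,2) S=115.0445 payoff=0.0000 vs cont=0.6006 → 0.6006 [wait]  ⇒ S*(2)=-
t_1: node(1,0) S=82.6876 payoff=0.0000 vs cont=5.9400 → 5.9400 [wait]  node(1,1) S=103.0522 payoff=0.0000 vs cont=1.8019 → 1.8019 [wait]  ⇒ S*(1)=-
t_0: node(0,0) S=92.3100 payoff=0.0000 vs cont=3.8717 → 3.8717 [wait]  ⇒ S*(0)=-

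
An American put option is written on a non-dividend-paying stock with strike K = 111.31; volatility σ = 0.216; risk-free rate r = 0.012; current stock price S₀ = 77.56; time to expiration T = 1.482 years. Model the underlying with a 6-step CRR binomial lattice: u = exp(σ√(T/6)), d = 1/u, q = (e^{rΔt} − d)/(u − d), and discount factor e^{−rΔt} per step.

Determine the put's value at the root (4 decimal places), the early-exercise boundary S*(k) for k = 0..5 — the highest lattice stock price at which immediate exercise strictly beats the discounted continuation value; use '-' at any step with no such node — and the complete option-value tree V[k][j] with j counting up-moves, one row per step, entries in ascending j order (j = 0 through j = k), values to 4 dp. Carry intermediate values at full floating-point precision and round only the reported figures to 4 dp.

params: Δt=0.24700 u=1.11332 d=0.89821 q=0.48699 e^(-rΔt)=0.99704
t_6 payoffs: 70.5805 60.8262 48.7359 33.7500 15.1751 0.0000 0.0000
t_5: node(5,0) S=45.3451 payoff=65.9649 vs cont=65.6355 → 65.9649 [stop]  node(5,1) S=56.2048 payoff=55.1052 vs cont=54.7758 → 55.1052 [stop]  node(5,2) S=69.6653 payoff=41.6447 vs cont=41.3153 → 41.6447 [stop]  node(5,3) S=86.3494 payoff=24.9606 vs cont=24.6312 → 24.9606 [stop]  node(5,4) S=107.0292 payoff=4.2808 vs cont=7.7620 → 7.7620 [wait]  node(5,5) S=132.6617 payoff=0.0000 vs cont=0.0000 → 0.0000 [wait]  ⇒ S*(5)=86.3494
t_4: node(4,0) S=50.4838 payoff=60.8262 vs cont=60.4968 → 60.8262 [stop]  node(4,1) S=62.5741 payoff=48.7359 vs cont=48.4064 → 48.7359 [stop]  node(4,2) S=77.5600 payoff=33.7500 vs cont=33.4206 → 33.7500 [stop]  node(4,3) S=96.1349 payoff=15.1751 vs cont=16.5360 → 16.5360 [wait]  node(4,4) S=119.1582 payoff=0.0000 vs cont=3.9702 → 3.9702 [wait]  ⇒ S*(4)=77.5600
t_3: node(3,0) S=56.2048 payoff=55.1052 vs cont=54.7758 → 55.1052 [stop]  node(3,1) S=69.6653 payoff=41.6447 vs cont=41.3153 → 41.6447 [stop]  node(3,2) S=86.3494 payoff=24.9606 vs cont=25.2919 → 25.2919 [wait]  node(3,3) S=107.0292 payoff=4.2808 vs cont=10.3858 → 10.3858 [wait]  ⇒ S*(3)=69.6653
t_2: node(2,0) S=62.5741 payoff=48.7359 vs cont=48.4064 → 48.7359 [stop]  node(2,1) S=77.5600 payoff=33.7500 vs cont=33.5814 → 33.7500 [stop]  node(2,2) S=96.1349 payoff=15.1751 vs cont=17.9795 → 17.9795 [wait]  ⇒ S*(2)=77.5600
t_1: node(1,0) S=69.6653 payoff=41.6447 vs cont=41.3153 → 41.6447 [stop]  node(1,1) S=86.3494 payoff=24.9606 vs cont=25.9928 → 25.9928 [wait]  ⇒ S*(1)=69.6653
t_0: node(0,0) S=77.5600 payoff=33.7500 vs cont=33.9217 → 33.9217 [wait]  ⇒ S*(0)=-

price = 33.9217
boundary = - 69.6653 77.5600 69.6653 77.5600 86.3494
tree:
33.9217
41.6447 25.9928
48.7359 33.7500 17.9795
55.1052 41.6447 25.2919 10.3858
60.8262 48.7359 33.7500 16.5360 3.9702
65.9649 55.1052 41.6447 24.9606 7.7620 0.0000
70.5805 60.8262 48.7359 33.7500 15.1751 0.0000 0.0000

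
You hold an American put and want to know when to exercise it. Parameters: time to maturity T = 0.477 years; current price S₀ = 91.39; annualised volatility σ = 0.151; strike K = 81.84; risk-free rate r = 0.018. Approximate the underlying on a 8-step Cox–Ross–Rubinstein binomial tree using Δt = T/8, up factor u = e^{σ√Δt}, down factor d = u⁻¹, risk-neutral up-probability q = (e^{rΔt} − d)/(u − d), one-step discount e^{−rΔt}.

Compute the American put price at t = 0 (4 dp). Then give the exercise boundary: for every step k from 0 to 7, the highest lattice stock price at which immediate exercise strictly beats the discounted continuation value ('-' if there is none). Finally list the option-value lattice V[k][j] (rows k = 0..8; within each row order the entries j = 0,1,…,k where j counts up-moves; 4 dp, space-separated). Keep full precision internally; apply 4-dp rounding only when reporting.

price = 0.6146
boundary = - - - - - - 73.2521 76.0034
tree:
0.6146
1.0227 0.2164
1.6675 0.3936 0.0434
2.6525 0.7069 0.0878 0.0000
4.0922 1.2490 0.1778 0.0000 0.0000
6.0748 2.1601 0.3598 0.0000 0.0000 0.0000
8.5879 3.6278 0.7281 0.0000 0.0000 0.0000 0.0000
11.2396 5.8366 1.4734 0.0000 0.0000 0.0000 0.0000 0.0000
13.7954 8.5879 2.9819 0.0000 0.0000 0.0000 0.0000 0.0000 0.0000

Δt=0.05962  u=1.03756  d=0.96380  q=0.50534  discount=0.99893
step 8 (expiry): payoffs max(K−S,0) = 13.7954 8.5879 2.9819 0.0000 0.0000 0.0000 0.0000 0.0000 0.0000
step 7: (k=7,j=0): S=70.6004, (K−S)⁺=11.2396, hold=11.1518 ⇒ V=11.2396 exercise | (k=7,j=1): S=76.0034, (K−S)⁺=5.8366, hold=5.7488 ⇒ V=5.8366 exercise | (k=7,j=2): S=81.8200, (K−S)⁺=0.0200, hold=1.4734 ⇒ V=1.4734 continue | (k=7,j=3): S=88.0817, (K−S)⁺=0.0000, hold=0.0000 ⇒ V=0.0000 continue | (k=7,j=4): S=94.8226, (K−S)⁺=0.0000, hold=0.0000 ⇒ V=0.0000 continue | (k=7,j=5): S=102.0794, (K−S)⁺=0.0000, hold=0.0000 ⇒ V=0.0000 continue | (k=7,j=6): S=109.8915, (K−S)⁺=0.0000, hold=0.0000 ⇒ V=0.0000 continue | (k=7,j=7): S=118.3015, (K−S)⁺=0.0000, hold=0.0000 ⇒ V=0.0000 continue  boundary S*=76.0034
step 6: (k=6,j=0): S=73.2521, (K−S)⁺=8.5879, hold=8.5001 ⇒ V=8.5879 exercise | (k=6,j=1): S=78.8581, (K−S)⁺=2.9819, hold=3.6278 ⇒ V=3.6278 continue | (k=6,j=2): S=84.8931, (K−S)⁺=0.0000, hold=0.7281 ⇒ V=0.7281 continue | (k=6,j=3): S=91.3900, (K−S)⁺=0.0000, hold=0.0000 ⇒ V=0.0000 continue | (k=6,j=4): S=98.3841, (K−S)⁺=0.0000, hold=0.0000 ⇒ V=0.0000 continue | (k=6,j=5): S=105.9134, (K−S)⁺=0.0000, hold=0.0000 ⇒ V=0.0000 continue | (k=6,j=6): S=114.0190, (K−S)⁺=0.0000, hold=0.0000 ⇒ V=0.0000 continue  boundary S*=73.2521
step 5: (k=5,j=0): S=76.0034, (K−S)⁺=5.8366, hold=6.0748 ⇒ V=6.0748 continue | (k=5,j=1): S=81.8200, (K−S)⁺=0.0200, hold=2.1601 ⇒ V=2.1601 continue | (k=5,j=2): S=88.0817, (K−S)⁺=0.0000, hold=0.3598 ⇒ V=0.3598 continue | (k=5,j=3): S=94.8226, (K−S)⁺=0.0000, hold=0.0000 ⇒ V=0.0000 continue | (k=5,j=4): S=102.0794, (K−S)⁺=0.0000, hold=0.0000 ⇒ V=0.0000 continue | (k=5,j=5): S=109.8915, (K−S)⁺=0.0000, hold=0.0000 ⇒ V=0.0000 continue  boundary S*=-
step 4: (k=4,j=0): S=78.8581, (K−S)⁺=2.9819, hold=4.0922 ⇒ V=4.0922 continue | (k=4,j=1): S=84.8931, (K−S)⁺=0.0000, hold=1.2490 ⇒ V=1.2490 continue | (k=4,j=2): S=91.3900, (K−S)⁺=0.0000, hold=0.1778 ⇒ V=0.1778 continue | (k=4,j=3): S=98.3841, (K−S)⁺=0.0000, hold=0.0000 ⇒ V=0.0000 continue | (k=4,j=4): S=105.9134, (K−S)⁺=0.0000, hold=0.0000 ⇒ V=0.0000 continue  boundary S*=-
step 3: (k=3,j=0): S=81.8200, (K−S)⁺=0.0200, hold=2.6525 ⇒ V=2.6525 continue | (k=3,j=1): S=88.0817, (K−S)⁺=0.0000, hold=0.7069 ⇒ V=0.7069 continue | (k=3,j=2): S=94.8226, (K−S)⁺=0.0000, hold=0.0878 ⇒ V=0.0878 continue | (k=3,j=3): S=102.0794, (K−S)⁺=0.0000, hold=0.0000 ⇒ V=0.0000 continue  boundary S*=-
step 2: (k=2,j=0): S=84.8931, (K−S)⁺=0.0000, hold=1.6675 ⇒ V=1.6675 continue | (k=2,j=1): S=91.3900, (K−S)⁺=0.0000, hold=0.3936 ⇒ V=0.3936 continue | (k=2,j=2): S=98.3841, (K−S)⁺=0.0000, hold=0.0434 ⇒ V=0.0434 continue  boundary S*=-
step 1: (k=1,j=0): S=88.0817, (K−S)⁺=0.0000, hold=1.0227 ⇒ V=1.0227 continue | (k=1,j=1): S=94.8226, (K−S)⁺=0.0000, hold=0.2164 ⇒ V=0.2164 continue  boundary S*=-
step 0: (k=0,j=0): S=91.3900, (K−S)⁺=0.0000, hold=0.6146 ⇒ V=0.6146 continue  boundary S*=-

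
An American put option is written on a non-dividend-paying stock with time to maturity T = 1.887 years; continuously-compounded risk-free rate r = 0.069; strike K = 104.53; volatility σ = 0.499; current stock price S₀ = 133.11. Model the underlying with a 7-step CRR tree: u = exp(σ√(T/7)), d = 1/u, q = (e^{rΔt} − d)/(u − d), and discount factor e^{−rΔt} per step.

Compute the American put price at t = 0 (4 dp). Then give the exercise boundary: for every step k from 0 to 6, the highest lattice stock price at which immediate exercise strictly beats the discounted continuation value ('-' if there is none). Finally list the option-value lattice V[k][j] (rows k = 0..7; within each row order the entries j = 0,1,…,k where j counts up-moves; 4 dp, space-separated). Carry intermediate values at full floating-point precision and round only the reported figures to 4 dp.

price = 14.1854
boundary = - - - 61.1867 47.2214 61.1867 79.2820
tree:
14.1854
21.2699 6.8068
30.9420 11.2721 2.0712
43.3433 18.2692 3.8755 0.1305
57.3086 28.7499 7.2453 0.2516 0.0000
68.0864 43.3433 13.5320 0.4848 0.0000 0.0000
76.4043 57.3086 25.2480 0.9345 0.0000 0.0000 0.0000
82.8237 68.0864 43.3433 1.8011 0.0000 0.0000 0.0000 0.0000

params: Δt=0.26957 u=1.29574 d=0.77176 q=0.47142 e^(-rΔt)=0.98157
t_7 payoffs: 82.8237 68.0864 43.3433 1.8011 0.0000 0.0000 0.0000 0.0000
t_6: node(6,0) S=28.1257 payoff=76.4043 vs cont=74.4780 → 76.4043 [stop]  node(6,1) S=47.2214 payoff=57.3086 vs cont=55.3823 → 57.3086 [stop]  node(6,2) S=79.2820 payoff=25.2480 vs cont=23.3216 → 25.2480 [stop]  node(6,3) S=133.1100 payoff=0.0000 vs cont=0.9345 → 0.9345 [wait]  node(6,4) S=223.4841 payoff=0.0000 vs cont=0.0000 → 0.0000 [wait]  node(6,5) S=375.2170 payoff=0.0000 vs cont=0.0000 → 0.0000 [wait]  node(6,6) S=629.9678 payoff=0.0000 vs cont=0.0000 → 0.0000 [wait]  ⇒ S*(6)=79.2820
t_5: node(5,0) S=36.4436 payoff=68.0864 vs cont=66.1601 → 68.0864 [stop]  node(5,1) S=61.1867 payoff=43.3433 vs cont=41.4170 → 43.3433 [stop]  node(5,2) S=102.7289 payoff=1.8011 vs cont=13.5320 → 13.5320 [wait]  node(5,3) S=172.4760 payoff=0.0000 vs cont=0.4848 → 0.4848 [wait]  node(5,4) S=289.5773 payoff=0.0000 vs cont=0.0000 → 0.0000 [wait]  node(5,5) S=486.1837 payoff=0.0000 vs cont=0.0000 → 0.0000 [wait]  ⇒ S*(5)=61.1867
t_4: node(4,0) S=47.2214 payoff=57.3086 vs cont=55.3823 → 57.3086 [stop]  node(4,1) S=79.2820 payoff=25.2480 vs cont=28.7499 → 28.7499 [wait]  node(4,2) S=133.1100 payoff=0.0000 vs cont=7.2453 → 7.2453 [wait]  node(4,3) S=223.4841 payoff=0.0000 vs cont=0.2516 → 0.2516 [wait]  node(4,4) S=375.2170 payoff=0.0000 vs cont=0.0000 → 0.0000 [wait]  ⇒ S*(4)=47.2214
t_3: node(3,0) S=61.1867 payoff=43.3433 vs cont=43.0375 → 43.3433 [stop]  node(3,1) S=102.7289 payoff=1.8011 vs cont=18.2692 → 18.2692 [wait]  node(3,2) S=172.4760 payoff=0.0000 vs cont=3.8755 → 3.8755 [wait]  node(3,3) S=289.5773 payoff=0.0000 vs cont=0.1305 → 0.1305 [wait]  ⇒ S*(3)=61.1867
t_2: node(2,0) S=79.2820 payoff=25.2480 vs cont=30.9420 → 30.9420 [wait]  node(2,1) S=133.1100 payoff=0.0000 vs cont=11.2721 → 11.2721 [wait]  node(2,2) S=223.4841 payoff=0.0000 vs cont=2.0712 → 2.0712 [wait]  ⇒ S*(2)=-
t_1: node(1,0) S=102.7289 payoff=1.8011 vs cont=21.2699 → 21.2699 [wait]  node(1,1) S=172.4760 payoff=0.0000 vs cont=6.8068 → 6.8068 [wait]  ⇒ S*(1)=-
t_0: node(0,0) S=133.1100 payoff=0.0000 vs cont=14.1854 → 14.1854 [wait]  ⇒ S*(0)=-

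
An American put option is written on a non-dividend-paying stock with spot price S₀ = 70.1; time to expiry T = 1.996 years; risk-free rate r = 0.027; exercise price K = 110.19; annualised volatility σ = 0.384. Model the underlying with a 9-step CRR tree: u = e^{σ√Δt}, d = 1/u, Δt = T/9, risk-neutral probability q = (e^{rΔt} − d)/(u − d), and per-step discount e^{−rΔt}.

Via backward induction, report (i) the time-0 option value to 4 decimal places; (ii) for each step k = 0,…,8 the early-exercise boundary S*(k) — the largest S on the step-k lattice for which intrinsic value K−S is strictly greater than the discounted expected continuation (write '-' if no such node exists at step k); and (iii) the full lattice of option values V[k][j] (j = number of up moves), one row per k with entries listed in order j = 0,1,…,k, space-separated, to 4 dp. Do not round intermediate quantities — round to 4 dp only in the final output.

price = 42.5627
boundary = - - 48.8252 58.5034 48.8252 58.5034 70.1000 58.5034 70.1000
tree:
42.5627
51.8217 32.7237
61.3648 41.7820 22.9844
69.4419 51.6866 31.2091 14.0556
76.1829 61.3648 40.9465 20.6890 6.7972
81.8087 69.4419 51.6866 29.4262 11.1564 1.9963
86.5038 76.1829 61.3648 40.0900 17.8447 3.7995 0.0000
90.4222 81.8087 69.4419 51.6866 27.5135 7.2313 0.0000 0.0000
93.6924 86.5038 76.1829 61.3648 40.0900 13.7631 0.0000 0.0000 0.0000
96.4216 90.4222 81.8087 69.4419 51.6866 26.1947 0.0000 0.0000 0.0000 0.0000

params: Δt=0.22178 u=1.19822 d=0.83457 q=0.47143 e^(-rΔt)=0.99403
t_9 payoffs: 96.4216 90.4222 81.8087 69.4419 51.6866 26.1947 0.0000 0.0000 0.0000 0.0000
t_8: node(8,0) S=16.4976 payoff=93.6924 vs cont=93.0345 → 93.6924 [stop]  node(8,1) S=23.6862 payoff=86.5038 vs cont=85.8459 → 86.5038 [stop]  node(8,2) S=34.0071 payoff=76.1829 vs cont=75.5250 → 76.1829 [stop]  node(8,3) S=48.8252 payoff=61.3648 vs cont=60.7070 → 61.3648 [stop]  node(8,4) S=70.1000 payoff=40.0900 vs cont=39.4322 → 40.0900 [stop]  node(8,5) S=100.6450 payoff=9.5450 vs cont=13.7631 → 13.7631 [wait]  node(8,6) S=144.4994 payoff=0.0000 vs cont=0.0000 → 0.0000 [wait]  node(8,7) S=207.4628 payoff=0.0000 vs cont=0.0000 → 0.0000 [wait]  node(8,8) S=297.8615 payoff=0.0000 vs cont=0.0000 → 0.0000 [wait]  ⇒ S*(8)=70.1000
t_7: node(7,0) S=19.7678 payoff=90.4222 vs cont=89.7643 → 90.4222 [stop]  node(7,1) S=28.3813 payoff=81.8087 vs cont=81.1508 → 81.8087 [stop]  node(7,2) S=40.7481 payoff=69.4419 vs cont=68.7841 → 69.4419 [stop]  node(7,3) S=58.5034 payoff=51.6866 vs cont=51.0288 → 51.6866 [stop]  node(7,4) S=83.9953 payoff=26.1947 vs cont=27.5135 → 27.5135 [wait]  node(7,5) S=120.5950 payoff=0.0000 vs cont=7.2313 → 7.2313 [wait]  node(7,6) S=173.1423 payoff=0.0000 vs cont=0.0000 → 0.0000 [wait]  node(7,7) S=248.5864 payoff=0.0000 vs cont=0.0000 → 0.0000 [wait]  ⇒ S*(7)=58.5034
t_6: node(6,0) S=23.6862 payoff=86.5038 vs cont=85.8459 → 86.5038 [stop]  node(6,1) S=34.0071 payoff=76.1829 vs cont=75.5250 → 76.1829 [stop]  node(6,2) S=48.8252 payoff=61.3648 vs cont=60.7070 → 61.3648 [stop]  node(6,3) S=70.1000 payoff=40.0900 vs cont=40.0502 → 40.0900 [stop]  node(6,4) S=100.6450 payoff=9.5450 vs cont=17.8447 → 17.8447 [wait]  node(6,5) S=144.4994 payoff=0.0000 vs cont=3.7995 → 3.7995 [wait]  node(6,6) S=207.4628 payoff=0.0000 vs cont=0.0000 → 0.0000 [wait]  ⇒ S*(6)=70.1000
t_5: node(5,0) S=28.3813 payoff=81.8087 vs cont=81.1508 → 81.8087 [stop]  node(5,1) S=40.7481 payoff=69.4419 vs cont=68.7841 → 69.4419 [stop]  node(5,2) S=58.5034 payoff=51.6866 vs cont=51.0288 → 51.6866 [stop]  node(5,3) S=83.9953 payoff=26.1947 vs cont=29.4262 → 29.4262 [wait]  node(5,4) S=120.5950 payoff=0.0000 vs cont=11.1564 → 11.1564 [wait]  node(5,5) S=173.1423 payoff=0.0000 vs cont=1.9963 → 1.9963 [wait]  ⇒ S*(5)=58.5034
t_4: node(4,0) S=34.0071 payoff=76.1829 vs cont=75.5250 → 76.1829 [stop]  node(4,1) S=48.8252 payoff=61.3648 vs cont=60.7070 → 61.3648 [stop]  node(4,2) S=70.1000 payoff=40.0900 vs cont=40.9465 → 40.9465 [wait]  node(4,3) S=100.6450 payoff=9.5450 vs cont=20.6890 → 20.6890 [wait]  node(4,4) S=144.4994 payoff=0.0000 vs cont=6.7972 → 6.7972 [wait]  ⇒ S*(4)=48.8252
t_3: node(3,0) S=40.7481 payoff=69.4419 vs cont=68.7841 → 69.4419 [stop]  node(3,1) S=58.5034 payoff=51.6866 vs cont=51.4301 → 51.6866 [stop]  node(3,2) S=83.9953 payoff=26.1947 vs cont=31.2091 → 31.2091 [wait]  node(3,3) S=120.5950 payoff=0.0000 vs cont=14.0556 → 14.0556 [wait]  ⇒ S*(3)=58.5034
t_2: node(2,0) S=48.8252 payoff=61.3648 vs cont=60.7070 → 61.3648 [stop]  node(2,1) S=70.1000 payoff=40.0900 vs cont=41.7820 → 41.7820 [wait]  node(2,2) S=100.6450 payoff=9.5450 vs cont=22.9844 → 22.9844 [wait]  ⇒ S*(2)=48.8252
t_1: node(1,0) S=58.5034 payoff=51.6866 vs cont=51.8217 → 51.8217 [wait]  node(1,1) S=83.9953 payoff=26.1947 vs cont=32.7237 → 32.7237 [wait]  ⇒ S*(1)=-
t_0: node(0,0) S=70.1000 payoff=40.0900 vs cont=42.5627 → 42.5627 [wait]  ⇒ S*(0)=-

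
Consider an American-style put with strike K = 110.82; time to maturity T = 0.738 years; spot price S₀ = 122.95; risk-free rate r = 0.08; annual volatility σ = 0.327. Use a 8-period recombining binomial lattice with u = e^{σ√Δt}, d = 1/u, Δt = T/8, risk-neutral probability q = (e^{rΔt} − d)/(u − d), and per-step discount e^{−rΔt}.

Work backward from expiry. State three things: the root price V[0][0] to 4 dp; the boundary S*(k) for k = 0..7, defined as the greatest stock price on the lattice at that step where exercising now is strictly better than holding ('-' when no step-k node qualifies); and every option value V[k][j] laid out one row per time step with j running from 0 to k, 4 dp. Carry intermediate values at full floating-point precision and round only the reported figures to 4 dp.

Δt=0.09225, u=1.10442, d=0.90545, q=0.51242, disc=e^(-rΔt)=0.99265
k=8 terminal: V=max(K-S,0) → 55.2731 43.0672 28.1792 10.0198 0.0000 0.0000 0.0000 0.0000 0.0000
k=7: j=0 S=61.3470 intr=49.4730 cont=48.6581 V=49.4730[EX]; j=1 S=74.8274 intr=35.9926 cont=35.1777 V=35.9926[EX]; j=2 S=91.2700 intr=19.5500 cont=18.7352 V=19.5500[EX]; j=3 S=111.3256 intr=0.0000 cont=4.8495 V=4.8495[hold]; j=4 S=135.7882 intr=0.0000 cont=0.0000 V=0.0000[hold]; j=5 S=165.6263 intr=0.0000 cont=0.0000 V=0.0000[hold]; j=6 S=202.0209 intr=0.0000 cont=0.0000 V=0.0000[hold]; j=7 S=246.4129 intr=0.0000 cont=0.0000 V=0.0000[hold]  S*(7)=91.2700
k=6: j=0 S=67.7528 intr=43.0672 cont=42.2524 V=43.0672[EX]; j=1 S=82.6408 intr=28.1792 cont=27.3644 V=28.1792[EX]; j=2 S=100.8002 intr=10.0198 cont=11.9288 V=11.9288[hold]; j=3 S=122.9500 intr=0.0000 cont=2.3471 V=2.3471[hold]; j=4 S=149.9670 intr=0.0000 cont=0.0000 V=0.0000[hold]; j=5 S=182.9207 intr=0.0000 cont=0.0000 V=0.0000[hold]; j=6 S=223.1156 intr=0.0000 cont=0.0000 V=0.0000[hold]  S*(6)=82.6408
k=5: j=0 S=74.8274 intr=35.9926 cont=35.1777 V=35.9926[EX]; j=1 S=91.2700 intr=19.5500 cont=19.7062 V=19.7062[hold]; j=2 S=111.3256 intr=0.0000 cont=6.9674 V=6.9674[hold]; j=3 S=135.7882 intr=0.0000 cont=1.1360 V=1.1360[hold]; j=4 S=165.6263 intr=0.0000 cont=0.0000 V=0.0000[hold]; j=5 S=202.0209 intr=0.0000 cont=0.0000 V=0.0000[hold]  S*(5)=74.8274
k=4: j=0 S=82.6408 intr=28.1792 cont=27.4438 V=28.1792[EX]; j=1 S=100.8002 intr=10.0198 cont=13.0817 V=13.0817[hold]; j=2 S=122.9500 intr=0.0000 cont=3.9500 V=3.9500[hold]; j=3 S=149.9670 intr=0.0000 cont=0.5498 V=0.5498[hold]; j=4 S=182.9207 intr=0.0000 cont=0.0000 V=0.0000[hold]  S*(4)=82.6408
k=3: j=0 S=91.2700 intr=19.5500 cont=20.2926 V=20.2926[hold]; j=1 S=111.3256 intr=0.0000 cont=8.3407 V=8.3407[hold]; j=2 S=135.7882 intr=0.0000 cont=2.1915 V=2.1915[hold]; j=3 S=165.6263 intr=0.0000 cont=0.2661 V=0.2661[hold]  S*(3)=-
k=2: j=0 S=100.8002 intr=10.0198 cont=14.0640 V=14.0640[hold]; j=1 S=122.9500 intr=0.0000 cont=5.1515 V=5.1515[hold]; j=2 S=149.9670 intr=0.0000 cont=1.1960 V=1.1960[hold]  S*(2)=-
k=1: j=0 S=111.3256 intr=0.0000 cont=9.4272 V=9.4272[hold]; j=1 S=135.7882 intr=0.0000 cont=3.1017 V=3.1017[hold]  S*(1)=-
k=0: j=0 S=122.9500 intr=0.0000 cont=6.1404 V=6.1404[hold]  S*(0)=-

price = 6.1404
boundary = - - - - 82.6408 74.8274 82.6408 91.2700
tree:
6.1404
9.4272 3.1017
14.0640 5.1515 1.1960
20.2926 8.3407 2.1915 0.2661
28.1792 13.0817 3.9500 0.5498 0.0000
35.9926 19.7062 6.9674 1.1360 0.0000 0.0000
43.0672 28.1792 11.9288 2.3471 0.0000 0.0000 0.0000
49.4730 35.9926 19.5500 4.8495 0.0000 0.0000 0.0000 0.0000
55.2731 43.0672 28.1792 10.0198 0.0000 0.0000 0.0000 0.0000 0.0000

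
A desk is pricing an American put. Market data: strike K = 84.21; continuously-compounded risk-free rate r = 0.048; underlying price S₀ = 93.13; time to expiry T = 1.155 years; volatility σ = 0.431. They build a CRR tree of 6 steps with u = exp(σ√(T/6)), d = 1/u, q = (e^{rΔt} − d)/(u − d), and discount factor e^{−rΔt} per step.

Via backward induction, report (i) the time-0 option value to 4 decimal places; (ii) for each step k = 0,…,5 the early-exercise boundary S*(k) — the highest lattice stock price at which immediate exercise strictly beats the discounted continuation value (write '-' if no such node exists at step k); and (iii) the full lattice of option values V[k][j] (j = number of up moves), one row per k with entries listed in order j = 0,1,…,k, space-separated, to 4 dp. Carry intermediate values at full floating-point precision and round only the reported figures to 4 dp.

Δt=0.19250  u=1.20816  d=0.82770  q=0.47726  discount=0.99080
step 6 (expiry): payoffs max(K−S,0) = 54.2641 40.4992 20.4073 0.0000 0.0000 0.0000 0.0000
step 5: (k=5,j=0): S=36.1795, (K−S)⁺=48.0305, hold=47.2559 ⇒ V=48.0305 exercise | (k=5,j=1): S=52.8097, (K−S)⁺=31.4003, hold=30.6258 ⇒ V=31.4003 exercise | (k=5,j=2): S=77.0840, (K−S)⁺=7.1260, hold=10.5695 ⇒ V=10.5695 continue | (k=5,j=3): S=112.5162, (K−S)⁺=0.0000, hold=0.0000 ⇒ V=0.0000 continue | (k=5,j=4): S=164.2349, (K−S)⁺=0.0000, hold=0.0000 ⇒ V=0.0000 continue | (k=5,j=5): S=239.7265, (K−S)⁺=0.0000, hold=0.0000 ⇒ V=0.0000 continue  boundary S*=52.8097
step 4: (k=4,j=0): S=43.7108, (K−S)⁺=40.4992, hold=39.7247 ⇒ V=40.4992 exercise | (k=4,j=1): S=63.8027, (K−S)⁺=20.4073, hold=21.2611 ⇒ V=21.2611 continue | (k=4,j=2): S=93.1300, (K−S)⁺=0.0000, hold=5.4742 ⇒ V=5.4742 continue | (k=4,j=3): S=135.9378, (K−S)⁺=0.0000, hold=0.0000 ⇒ V=0.0000 continue | (k=4,j=4): S=198.4224, (K−S)⁺=0.0000, hold=0.0000 ⇒ V=0.0000 continue  boundary S*=43.7108
step 3: (k=3,j=0): S=52.8097, (K−S)⁺=31.4003, hold=31.0295 ⇒ V=31.4003 exercise | (k=3,j=1): S=77.0840, (K−S)⁺=7.1260, hold=13.6004 ⇒ V=13.6004 continue | (k=3,j=2): S=112.5162, (K−S)⁺=0.0000, hold=2.8353 ⇒ V=2.8353 continue | (k=3,j=3): S=164.2349, (K−S)⁺=0.0000, hold=0.0000 ⇒ V=0.0000 continue  boundary S*=52.8097
step 2: (k=2,j=0): S=63.8027, (K−S)⁺=20.4073, hold=22.6944 ⇒ V=22.6944 continue | (k=2,j=1): S=93.1300, (K−S)⁺=0.0000, hold=8.3847 ⇒ V=8.3847 continue | (k=2,j=2): S=135.9378, (K−S)⁺=0.0000, hold=1.4685 ⇒ V=1.4685 continue  boundary S*=-
step 1: (k=1,j=0): S=77.0840, (K−S)⁺=7.1260, hold=15.7190 ⇒ V=15.7190 continue | (k=1,j=1): S=112.5162, (K−S)⁺=0.0000, hold=5.0371 ⇒ V=5.0371 continue  boundary S*=-
step 0: (k=0,j=0): S=93.1300, (K−S)⁺=0.0000, hold=10.5232 ⇒ V=10.5232 continue  boundary S*=-

price = 10.5232
boundary = - - - 52.8097 43.7108 52.8097
tree:
10.5232
15.7190 5.0371
22.6944 8.3847 1.4685
31.4003 13.6004 2.8353 0.0000
40.4992 21.2611 5.4742 0.0000 0.0000
48.0305 31.4003 10.5695 0.0000 0.0000 0.0000
54.2641 40.4992 20.4073 0.0000 0.0000 0.0000 0.0000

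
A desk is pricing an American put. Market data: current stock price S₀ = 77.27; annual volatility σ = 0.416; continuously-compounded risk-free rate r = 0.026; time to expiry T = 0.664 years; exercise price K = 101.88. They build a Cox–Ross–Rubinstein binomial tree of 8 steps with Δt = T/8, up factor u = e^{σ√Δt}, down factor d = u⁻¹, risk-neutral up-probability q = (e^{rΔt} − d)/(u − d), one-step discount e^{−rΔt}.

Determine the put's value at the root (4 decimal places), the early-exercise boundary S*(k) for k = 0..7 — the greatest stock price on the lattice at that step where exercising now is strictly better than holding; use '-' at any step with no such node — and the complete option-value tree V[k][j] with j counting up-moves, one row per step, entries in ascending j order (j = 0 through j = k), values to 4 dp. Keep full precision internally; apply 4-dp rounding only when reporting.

Δt=0.08300, u=1.12733, d=0.88705, q=0.47906, disc=e^(-rΔt)=0.99784
k=8 terminal: V=max(K-S,0) → 72.2580 64.2344 54.0376 41.0788 24.6100 3.6803 0.0000 0.0000 0.0000
k=7: j=0 S=33.3937 intr=68.4863 cont=68.2667 V=68.4863[EX]; j=1 S=42.4388 intr=59.4412 cont=59.2216 V=59.4412[EX]; j=2 S=53.9340 intr=47.9460 cont=47.7264 V=47.9460[EX]; j=3 S=68.5427 intr=33.3373 cont=33.1177 V=33.3373[EX]; j=4 S=87.1085 intr=14.7715 cont=14.5519 V=14.7715[EX]; j=5 S=110.7030 intr=0.0000 cont=1.9131 V=1.9131[hold]; j=6 S=140.6885 intr=0.0000 cont=0.0000 V=0.0000[hold]; j=7 S=178.7959 intr=0.0000 cont=0.0000 V=0.0000[hold]  S*(7)=87.1085
k=6: j=0 S=37.6456 intr=64.2344 cont=64.0148 V=64.2344[EX]; j=1 S=47.8424 intr=54.0376 cont=53.8180 V=54.0376[EX]; j=2 S=60.8012 intr=41.0788 cont=40.8592 V=41.0788[EX]; j=3 S=77.2700 intr=24.6100 cont=24.3904 V=24.6100[EX]; j=4 S=98.1997 intr=3.6803 cont=8.5929 V=8.5929[hold]; j=5 S=124.7984 intr=0.0000 cont=0.9944 V=0.9944[hold]; j=6 S=158.6018 intr=0.0000 cont=0.0000 V=0.0000[hold]  S*(6)=77.2700
k=5: j=0 S=42.4388 intr=59.4412 cont=59.2216 V=59.4412[EX]; j=1 S=53.9340 intr=47.9460 cont=47.7264 V=47.9460[EX]; j=2 S=68.5427 intr=33.3373 cont=33.1177 V=33.3373[EX]; j=3 S=87.1085 intr=14.7715 cont=16.9003 V=16.9003[hold]; j=4 S=110.7030 intr=0.0000 cont=4.9421 V=4.9421[hold]; j=5 S=140.6885 intr=0.0000 cont=0.5169 V=0.5169[hold]  S*(5)=68.5427
k=4: j=0 S=47.8424 intr=54.0376 cont=53.8180 V=54.0376[EX]; j=1 S=60.8012 intr=41.0788 cont=40.8592 V=41.0788[EX]; j=2 S=77.2700 intr=24.6100 cont=25.4080 V=25.4080[hold]; j=3 S=98.1997 intr=3.6803 cont=11.1474 V=11.1474[hold]; j=4 S=124.7984 intr=0.0000 cont=2.8161 V=2.8161[hold]  S*(4)=60.8012
k=3: j=0 S=53.9340 intr=47.9460 cont=47.7264 V=47.9460[EX]; j=1 S=68.5427 intr=33.3373 cont=33.4991 V=33.4991[hold]; j=2 S=87.1085 intr=14.7715 cont=18.5362 V=18.5362[hold]; j=3 S=110.7030 intr=0.0000 cont=7.1407 V=7.1407[hold]  S*(3)=53.9340
k=2: j=0 S=60.8012 intr=41.0788 cont=40.9366 V=41.0788[EX]; j=1 S=77.2700 intr=24.6100 cont=26.2742 V=26.2742[hold]; j=2 S=98.1997 intr=3.6803 cont=13.0489 V=13.0489[hold]  S*(2)=60.8012
k=1: j=0 S=68.5427 intr=33.3373 cont=33.9132 V=33.9132[hold]; j=1 S=87.1085 intr=14.7715 cont=19.8954 V=19.8954[hold]  S*(1)=-
k=0: j=0 S=77.2700 intr=24.6100 cont=27.1391 V=27.1391[hold]  S*(0)=-

price = 27.1391
boundary = - - 60.8012 53.9340 60.8012 68.5427 77.2700 87.1085
tree:
27.1391
33.9132 19.8954
41.0788 26.2742 13.0489
47.9460 33.4991 18.5362 7.1407
54.0376 41.0788 25.4080 11.1474 2.8161
59.4412 47.9460 33.3373 16.9003 4.9421 0.5169
64.2344 54.0376 41.0788 24.6100 8.5929 0.9944 0.0000
68.4863 59.4412 47.9460 33.3373 14.7715 1.9131 0.0000 0.0000
72.2580 64.2344 54.0376 41.0788 24.6100 3.6803 0.0000 0.0000 0.0000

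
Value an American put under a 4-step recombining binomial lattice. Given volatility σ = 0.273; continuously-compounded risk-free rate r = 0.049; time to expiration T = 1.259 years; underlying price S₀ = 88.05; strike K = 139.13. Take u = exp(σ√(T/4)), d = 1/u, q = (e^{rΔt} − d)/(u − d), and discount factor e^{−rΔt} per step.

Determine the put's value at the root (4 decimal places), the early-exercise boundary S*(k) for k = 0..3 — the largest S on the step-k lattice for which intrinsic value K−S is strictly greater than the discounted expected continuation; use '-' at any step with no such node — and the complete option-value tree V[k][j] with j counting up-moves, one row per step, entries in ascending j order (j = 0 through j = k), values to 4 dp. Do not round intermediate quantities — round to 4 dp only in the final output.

Δt=0.31475, u=1.16551, d=0.85799, q=0.51233, disc=e^(-rΔt)=0.98470
k=4 terminal: V=max(K-S,0) → 91.4141 74.3119 51.0800 19.5214 0.0000
k=3: j=0 S=55.6134 intr=83.5166 cont=81.3873 V=83.5166[EX]; j=1 S=75.5462 intr=63.5838 cont=61.4545 V=63.5838[EX]; j=2 S=102.6233 intr=36.5067 cont=34.3774 V=36.5067[EX]; j=3 S=139.4052 intr=0.0000 cont=9.3744 V=9.3744[hold]  S*(3)=102.6233
k=2: j=0 S=64.8181 intr=74.3119 cont=72.1826 V=74.3119[EX]; j=1 S=88.0500 intr=51.0800 cont=48.9507 V=51.0800[EX]; j=2 S=119.6086 intr=19.5214 cont=22.2601 V=22.2601[hold]  S*(2)=88.0500
k=1: j=0 S=75.5462 intr=63.5838 cont=61.4545 V=63.5838[EX]; j=1 S=102.6233 intr=36.5067 cont=35.7591 V=36.5067[EX]  S*(1)=102.6233
k=0: j=0 S=88.0500 intr=51.0800 cont=48.9507 V=51.0800[EX]  S*(0)=88.0500

price = 51.0800
boundary = 88.0500 102.6233 88.0500 102.6233
tree:
51.0800
63.5838 36.5067
74.3119 51.0800 22.2601
83.5166 63.5838 36.5067 9.3744
91.4141 74.3119 51.0800 19.5214 0.0000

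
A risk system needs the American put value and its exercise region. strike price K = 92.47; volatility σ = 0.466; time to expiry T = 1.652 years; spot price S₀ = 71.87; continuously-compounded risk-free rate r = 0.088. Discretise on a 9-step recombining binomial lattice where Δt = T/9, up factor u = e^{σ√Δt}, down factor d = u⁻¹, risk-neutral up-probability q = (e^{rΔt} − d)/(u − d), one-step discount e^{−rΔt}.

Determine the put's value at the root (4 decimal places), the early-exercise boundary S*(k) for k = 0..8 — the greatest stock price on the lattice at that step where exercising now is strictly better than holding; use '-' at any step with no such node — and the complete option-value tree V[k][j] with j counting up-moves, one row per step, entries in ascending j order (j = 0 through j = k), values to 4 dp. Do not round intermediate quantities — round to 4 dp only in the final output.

price = 25.5277
boundary = - - 48.2096 39.4845 48.2096 58.8628 48.2096 58.8628 71.8700
tree:
25.5277
34.0815 17.4990
44.2604 24.6504 10.6592
52.9855 33.6356 16.1449 5.3206
60.1315 44.2604 23.7270 8.8132 1.8732
65.9842 52.9855 33.6072 14.2621 3.4517 0.2975
70.7777 60.1315 44.2604 22.3757 6.3164 0.5936 0.0000
74.7036 65.9842 52.9855 33.6072 11.4639 1.1847 0.0000 0.0000
77.9190 70.7777 60.1315 44.2604 20.6000 2.3643 0.0000 0.0000 0.0000
80.5525 74.7036 65.9842 52.9855 33.6072 4.7185 0.0000 0.0000 0.0000 0.0000

Δt=0.18356  u=1.22098  d=0.81902  q=0.49076  discount=0.98398
step 9 (expiry): payoffs max(K−S,0) = 80.5525 74.7036 65.9842 52.9855 33.6072 4.7185 0.0000 0.0000 0.0000 0.0000
step 8: (k=8,j=0): S=14.5510, (K−S)⁺=77.9190, hold=76.4374 ⇒ V=77.9190 exercise | (k=8,j=1): S=21.6923, (K−S)⁺=70.7777, hold=69.2960 ⇒ V=70.7777 exercise | (k=8,j=2): S=32.3385, (K−S)⁺=60.1315, hold=58.6498 ⇒ V=60.1315 exercise | (k=8,j=3): S=48.2096, (K−S)⁺=44.2604, hold=42.7787 ⇒ V=44.2604 exercise | (k=8,j=4): S=71.8700, (K−S)⁺=20.6000, hold=19.1183 ⇒ V=20.6000 exercise | (k=8,j=5): S=107.1425, (K−S)⁺=0.0000, hold=2.3643 ⇒ V=2.3643 continue | (k=8,j=6): S=159.7260, (K−S)⁺=0.0000, hold=0.0000 ⇒ V=0.0000 continue | (k=8,j=7): S=238.1165, (K−S)⁺=0.0000, hold=0.0000 ⇒ V=0.0000 continue | (k=8,j=8): S=354.9796, (K−S)⁺=0.0000, hold=0.0000 ⇒ V=0.0000 continue  boundary S*=71.8700
step 7: (k=7,j=0): S=17.7664, (K−S)⁺=74.7036, hold=73.2220 ⇒ V=74.7036 exercise | (k=7,j=1): S=26.4858, (K−S)⁺=65.9842, hold=64.5026 ⇒ V=65.9842 exercise | (k=7,j=2): S=39.4845, (K−S)⁺=52.9855, hold=51.5038 ⇒ V=52.9855 exercise | (k=7,j=3): S=58.8628, (K−S)⁺=33.6072, hold=32.1256 ⇒ V=33.6072 exercise | (k=7,j=4): S=87.7515, (K−S)⁺=4.7185, hold=11.4639 ⇒ V=11.4639 continue | (k=7,j=5): S=130.8183, (K−S)⁺=0.0000, hold=1.1847 ⇒ V=1.1847 continue | (k=7,j=6): S=195.0215, (K−S)⁺=0.0000, hold=0.0000 ⇒ V=0.0000 continue | (k=7,j=7): S=290.7344, (K−S)⁺=0.0000, hold=0.0000 ⇒ V=0.0000 continue  boundary S*=58.8628
step 6: (k=6,j=0): S=21.6923, (K−S)⁺=70.7777, hold=69.2960 ⇒ V=70.7777 exercise | (k=6,j=1): S=32.3385, (K−S)⁺=60.1315, hold=58.6498 ⇒ V=60.1315 exercise | (k=6,j=2): S=48.2096, (K−S)⁺=44.2604, hold=42.7787 ⇒ V=44.2604 exercise | (k=6,j=3): S=71.8700, (K−S)⁺=20.6000, hold=22.3757 ⇒ V=22.3757 continue | (k=6,j=4): S=107.1425, (K−S)⁺=0.0000, hold=6.3164 ⇒ V=6.3164 continue | (k=6,j=5): S=159.7260, (K−S)⁺=0.0000, hold=0.5936 ⇒ V=0.5936 continue | (k=6,j=6): S=238.1165, (K−S)⁺=0.0000, hold=0.0000 ⇒ V=0.0000 continue  boundary S*=48.2096
step 5: (k=5,j=0): S=26.4858, (K−S)⁺=65.9842, hold=64.5026 ⇒ V=65.9842 exercise | (k=5,j=1): S=39.4845, (K−S)⁺=52.9855, hold=51.5038 ⇒ V=52.9855 exercise | (k=5,j=2): S=58.8628, (K−S)⁺=33.6072, hold=32.9831 ⇒ V=33.6072 exercise | (k=5,j=3): S=87.7515, (K−S)⁺=4.7185, hold=14.2621 ⇒ V=14.2621 continue | (k=5,j=4): S=130.8183, (K−S)⁺=0.0000, hold=3.4517 ⇒ V=3.4517 continue | (k=5,j=5): S=195.0215, (K−S)⁺=0.0000, hold=0.2975 ⇒ V=0.2975 continue  boundary S*=58.8628
step 4: (k=4,j=0): S=32.3385, (K−S)⁺=60.1315, hold=58.6498 ⇒ V=60.1315 exercise | (k=4,j=1): S=48.2096, (K−S)⁺=44.2604, hold=42.7787 ⇒ V=44.2604 exercise | (k=4,j=2): S=71.8700, (K−S)⁺=20.6000, hold=23.7270 ⇒ V=23.7270 continue | (k=4,j=3): S=107.1425, (K−S)⁺=0.0000, hold=8.8132 ⇒ V=8.8132 continue | (k=4,j=4): S=159.7260, (K−S)⁺=0.0000, hold=1.8732 ⇒ V=1.8732 continue  boundary S*=48.2096
step 3: (k=3,j=0): S=39.4845, (K−S)⁺=52.9855, hold=51.5038 ⇒ V=52.9855 exercise | (k=3,j=1): S=58.8628, (K−S)⁺=33.6072, hold=33.6356 ⇒ V=33.6356 continue | (k=3,j=2): S=87.7515, (K−S)⁺=4.7185, hold=16.1449 ⇒ V=16.1449 continue | (k=3,j=3): S=130.8183, (K−S)⁺=0.0000, hold=5.3206 ⇒ V=5.3206 continue  boundary S*=39.4845
step 2: (k=2,j=0): S=48.2096, (K−S)⁺=44.2604, hold=42.7924 ⇒ V=44.2604 exercise | (k=2,j=1): S=71.8700, (K−S)⁺=20.6000, hold=24.6504 ⇒ V=24.6504 continue | (k=2,j=2): S=107.1425, (K−S)⁺=0.0000, hold=10.6592 ⇒ V=10.6592 continue  boundary S*=48.2096
step 1: (k=1,j=0): S=58.8628, (K−S)⁺=33.6072, hold=34.0815 ⇒ V=34.0815 continue | (k=1,j=1): S=87.7515, (K−S)⁺=4.7185, hold=17.4990 ⇒ V=17.4990 continue  boundary S*=-
step 0: (k=0,j=0): S=71.8700, (K−S)⁺=20.6000, hold=25.5277 ⇒ V=25.5277 continue  boundary S*=-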